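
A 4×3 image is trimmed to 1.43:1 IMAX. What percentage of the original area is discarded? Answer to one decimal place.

The width stays; only height is cut (since 1.43:1 IMAX is wider than 4×3).
Area ratio = (1.333)/(1.430) = 93.24%; the remaining 6.76% is cropped out.

6.8%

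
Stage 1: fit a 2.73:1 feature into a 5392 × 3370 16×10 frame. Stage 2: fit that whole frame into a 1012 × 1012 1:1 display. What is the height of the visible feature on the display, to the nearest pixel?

First fit — 2.73:1 into 5392×3370 spans the width: 5392.00 × 1975.09.
Second fit — the 16×10 canvas into 1012×1012 spans the width: 1012.00 × 632.50 (×0.1877 from 5392×3370).
The feature scales with it: height 1975.09 × 0.1877 ≈ 370.70.

371 px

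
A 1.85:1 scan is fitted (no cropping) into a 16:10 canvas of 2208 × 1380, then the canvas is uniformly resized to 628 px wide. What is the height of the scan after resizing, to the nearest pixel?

339 px

At 2208×1380 the scan is width-limited, so height = 2208 / 1.850 ≈ 1193.51 px.
The frame scales by 628/2208 = 0.2844; 1193.51 × 0.2844 ≈ 339.46 px.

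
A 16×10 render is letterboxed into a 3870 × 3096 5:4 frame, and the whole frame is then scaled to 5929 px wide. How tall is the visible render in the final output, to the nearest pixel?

3706 px

In the 3870×3096 frame the render fills the width: height = 3870 × 10/16 ≈ 2418.75 px.
Resizing to 5929 px wide multiplies everything by 1.5320: 2418.75 → 3705.62 px.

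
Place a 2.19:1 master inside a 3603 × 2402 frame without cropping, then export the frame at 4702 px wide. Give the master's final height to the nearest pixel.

2147 px

At 3603×2402 the master is width-limited, so height = 3603 / 2.190 ≈ 1645.21 px.
Resizing to 4702 px wide multiplies everything by 1.3050: 1645.21 → 2147.03 px.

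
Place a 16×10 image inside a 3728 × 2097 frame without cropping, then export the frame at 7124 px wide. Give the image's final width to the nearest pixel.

Fitted into 3728×2097, the image spans the height; its width is 2097 × 16/10 ≈ 3355.20 px.
The frame scales by 7124/3728 = 1.9109; 3355.20 × 1.9109 ≈ 6411.60 px.

6412 px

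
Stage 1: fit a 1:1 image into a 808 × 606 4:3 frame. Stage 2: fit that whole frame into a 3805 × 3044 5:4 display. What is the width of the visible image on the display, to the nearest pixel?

2854 px

1:1 in 808×606: fills the height, so the image is 606.00 × 606.00.
4:3 in 3805×3044: fills the width, so the intermediate becomes 3805.00 × 2853.75 — a scale of ×4.7092.
So the image's width is 606.00 × 4.7092 ≈ 2853.75.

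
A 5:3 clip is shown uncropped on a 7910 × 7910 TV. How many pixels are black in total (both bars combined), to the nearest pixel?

5:3 is wider than 1:1, so it spans the full width.
The clip is 7910 × 3/5 ≈ 4746.0000 px tall.
7910 − 4746.0000 = 3164.0000 px of bars.
Across the 7910-px span: 3164.0000 × 7910 ≈ 25027240 px.

25027240 pixels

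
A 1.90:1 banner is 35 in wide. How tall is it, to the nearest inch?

18 in

35 / 1.900 = 18.42.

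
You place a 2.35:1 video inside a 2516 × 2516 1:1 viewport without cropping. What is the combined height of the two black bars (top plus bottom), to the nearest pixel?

1445 px

2.35:1 (2.350) > 1:1 (1.000), so the video fills the width.
That makes the image 1070.64 px tall (2516 / 2.350).
Leftover height: 2516 − 1070.64 = 1445.36 px.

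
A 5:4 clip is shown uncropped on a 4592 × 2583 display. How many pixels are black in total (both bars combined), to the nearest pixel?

3521275 pixels

5:4 is narrower than 16:9, so it spans the full height.
Content width = 2583 × 5/4 ≈ 3228.7500 px.
4592 − 3228.7500 = 1363.2500 px of bars.
Across the 2583-px span: 1363.2500 × 2583 ≈ 3521275 px.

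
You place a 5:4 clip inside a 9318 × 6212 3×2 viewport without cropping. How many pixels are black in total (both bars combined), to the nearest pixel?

9647236 pixels

5:4 is narrower than 3×2, so it spans the full height.
Content width = 6212 × 5/4 ≈ 7765.0000 px.
9318 − 7765.0000 = 1553.0000 px of bars.
That's 1553.0000 × 6212 ≈ 9647236 black pixels.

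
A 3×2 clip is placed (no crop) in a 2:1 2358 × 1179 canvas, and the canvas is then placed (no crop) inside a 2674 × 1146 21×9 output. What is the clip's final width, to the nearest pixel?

1719 px

3×2 in 2358×1179: fills the height, so the clip is 1768.50 × 1179.00.
2:1 in 2674×1146: fills the height, so the intermediate becomes 2292.00 × 1146.00 — a scale of ×0.9720.
The clip scales with it: width 1768.50 × 0.9720 ≈ 1719.00.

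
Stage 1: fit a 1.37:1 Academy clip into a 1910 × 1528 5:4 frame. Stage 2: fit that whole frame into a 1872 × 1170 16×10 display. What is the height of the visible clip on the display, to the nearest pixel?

1068 px

Inside the 1910×1528 canvas the clip is width-limited at 1910.00 × 1394.16.
The 5:4 canvas is height-limited in 1872×1170, giving 1462.50 × 1170.00; scale factor 0.7657.
So the clip's height is 1394.16 × 0.7657 ≈ 1067.52.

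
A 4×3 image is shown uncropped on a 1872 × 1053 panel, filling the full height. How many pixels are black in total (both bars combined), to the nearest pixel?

The image is 1053 × 4/3 ≈ 1404.0000 px wide.
Leftover width: 1872 − 1404.0000 = 468.0000 px.
That's 468.0000 × 1053 ≈ 492804 black pixels.

492804 pixels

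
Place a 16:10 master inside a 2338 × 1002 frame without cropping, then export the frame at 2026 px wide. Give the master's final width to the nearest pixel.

1389 px

Fitted into 2338×1002, the master spans the height; its width is 1002 × 16/10 ≈ 1603.20 px.
Resizing to 2026 px wide multiplies everything by 0.8666: 1603.20 → 1389.26 px.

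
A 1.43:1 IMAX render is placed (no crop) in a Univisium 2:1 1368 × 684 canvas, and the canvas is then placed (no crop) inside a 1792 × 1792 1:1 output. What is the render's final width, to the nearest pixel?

1281 px

First fit — 1.43:1 IMAX into 1368×684 spans the height: 978.12 × 684.00.
The Univisium 2:1 canvas is width-limited in 1792×1792, giving 1792.00 × 896.00; scale factor 1.3099.
The render scales with it: width 978.12 × 1.3099 ≈ 1281.28.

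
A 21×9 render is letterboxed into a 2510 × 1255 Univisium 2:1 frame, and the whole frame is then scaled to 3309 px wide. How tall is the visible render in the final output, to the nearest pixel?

Fitted into 2510×1255, the render spans the width; its height is 2510 × 9/21 ≈ 1075.71 px.
Scaling 2510 → 3309 is ×1.3183, so the height becomes 1075.71 × 1.3183 ≈ 1418.14 px.

1418 px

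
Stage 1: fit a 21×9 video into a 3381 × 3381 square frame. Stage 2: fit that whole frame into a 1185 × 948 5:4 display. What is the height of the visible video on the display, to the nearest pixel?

406 px

First fit — 21×9 into 3381×3381 spans the width: 3381.00 × 1449.00.
The square canvas is height-limited in 1185×948, giving 948.00 × 948.00; scale factor 0.2804.
The video scales with it: height 1449.00 × 0.2804 ≈ 406.29.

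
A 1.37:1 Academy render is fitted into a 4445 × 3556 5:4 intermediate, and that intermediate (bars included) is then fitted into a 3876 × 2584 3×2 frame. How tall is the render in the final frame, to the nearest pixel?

2358 px

First fit — 1.37:1 Academy into 4445×3556 spans the width: 4445.00 × 3244.53.
Second fit — the 5:4 canvas into 3876×2584 spans the height: 3230.00 × 2584.00 (×0.7267 from 4445×3556).
The render scales with it: height 3244.53 × 0.7267 ≈ 2357.66.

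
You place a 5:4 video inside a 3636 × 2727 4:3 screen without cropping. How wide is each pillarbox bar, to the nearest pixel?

114 px

Since 1.250 < 1.333, the video is height-limited.
The video is 2727 × 5/4 ≈ 3408.75 px wide.
Leftover width: 3636 − 3408.75 = 227.25 px → 113.62 each side.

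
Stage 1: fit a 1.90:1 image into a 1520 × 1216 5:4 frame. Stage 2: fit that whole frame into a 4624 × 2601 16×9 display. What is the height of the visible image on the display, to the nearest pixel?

Inside the 1520×1216 canvas the image is width-limited at 1520.00 × 800.00.
5:4 in 4624×2601: fills the height, so the intermediate becomes 3251.25 × 2601.00 — a scale of ×2.1390.
Applying the same ×2.1390: 800.00 → 1711.18.

1711 px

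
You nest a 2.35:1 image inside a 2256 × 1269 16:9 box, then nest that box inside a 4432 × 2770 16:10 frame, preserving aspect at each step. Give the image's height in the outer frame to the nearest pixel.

2.35:1 in 2256×1269: fills the width, so the image is 2256.00 × 960.00.
16:9 in 4432×2770: fills the width, so the intermediate becomes 4432.00 × 2493.00 — a scale of ×1.9645.
Applying the same ×1.9645: 960.00 → 1885.96.

1886 px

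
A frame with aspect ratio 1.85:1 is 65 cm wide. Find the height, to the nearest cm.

At 1.85:1, 65 / 1.850 ≈ 35.14.

35 cm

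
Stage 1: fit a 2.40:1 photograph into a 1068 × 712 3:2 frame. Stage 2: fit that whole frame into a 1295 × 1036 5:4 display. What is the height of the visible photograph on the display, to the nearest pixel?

540 px

Inside the 1068×712 canvas the photograph is width-limited at 1068.00 × 445.00.
Second fit — the 3:2 canvas into 1295×1036 spans the width: 1295.00 × 863.33 (×1.2125 from 1068×712).
Applying the same ×1.2125: 445.00 → 539.58.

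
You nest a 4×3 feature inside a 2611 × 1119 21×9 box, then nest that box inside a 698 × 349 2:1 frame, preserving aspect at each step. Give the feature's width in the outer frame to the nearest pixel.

399 px

Inside the 2611×1119 canvas the feature is height-limited at 1492.00 × 1119.00.
Second fit — the 21×9 canvas into 698×349 spans the width: 698.00 × 299.14 (×0.2673 from 2611×1119).
The feature scales with it: width 1492.00 × 0.2673 ≈ 398.86.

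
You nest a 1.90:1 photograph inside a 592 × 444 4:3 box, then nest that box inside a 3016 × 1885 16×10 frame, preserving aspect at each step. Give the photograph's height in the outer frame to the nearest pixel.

1323 px

First fit — 1.90:1 into 592×444 spans the width: 592.00 × 311.58.
The 4:3 canvas is height-limited in 3016×1885, giving 2513.33 × 1885.00; scale factor 4.2455.
So the photograph's height is 311.58 × 4.2455 ≈ 1322.81.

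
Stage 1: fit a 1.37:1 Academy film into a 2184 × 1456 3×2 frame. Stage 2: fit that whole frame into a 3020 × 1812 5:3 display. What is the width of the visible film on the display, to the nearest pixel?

First fit — 1.37:1 Academy into 2184×1456 spans the height: 1994.72 × 1456.00.
3×2 in 3020×1812: fills the height, so the intermediate becomes 2718.00 × 1812.00 — a scale of ×1.2445.
The film scales with it: width 1994.72 × 1.2445 ≈ 2482.44.

2482 px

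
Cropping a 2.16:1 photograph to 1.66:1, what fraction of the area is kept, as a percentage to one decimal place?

1.66:1 is narrower than 2.16:1, so the crop keeps the full height and trims the width.
(1.660)/(2.160) ≈ 0.769 of the area survives.

76.9%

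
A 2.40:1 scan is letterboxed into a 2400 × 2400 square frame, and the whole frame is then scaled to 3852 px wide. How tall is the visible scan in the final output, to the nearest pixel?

1605 px

At 2400×2400 the scan is width-limited, so height = 2400 / 2.400 ≈ 1000.00 px.
The frame scales by 3852/2400 = 1.6050; 1000.00 × 1.6050 ≈ 1605.00 px.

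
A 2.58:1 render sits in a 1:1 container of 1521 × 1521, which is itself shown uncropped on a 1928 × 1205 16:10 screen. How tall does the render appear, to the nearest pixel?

467 px

Inside the 1521×1521 canvas the render is width-limited at 1521.00 × 589.53.
1:1 in 1928×1205: fills the height, so the intermediate becomes 1205.00 × 1205.00 — a scale of ×0.7922.
The render scales with it: height 589.53 × 0.7922 ≈ 467.05.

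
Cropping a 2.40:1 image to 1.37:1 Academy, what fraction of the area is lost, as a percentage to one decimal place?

42.9%

1.37:1 Academy is narrower than 2.40:1, so the crop keeps the full height and trims the width.
Fraction kept = (1.370)/(2.400) ≈ 57.08%, so 42.92% is lost.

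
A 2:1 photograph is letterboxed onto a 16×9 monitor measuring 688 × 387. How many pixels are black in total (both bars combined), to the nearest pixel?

2:1 is wider than 16×9, so it spans the full width.
Content height = 688 × 1/2 ≈ 344.0000 px.
Black = 387 − 344.0000 = 43.0000 px.
That's 43.0000 × 688 ≈ 29584 black pixels.

29584 pixels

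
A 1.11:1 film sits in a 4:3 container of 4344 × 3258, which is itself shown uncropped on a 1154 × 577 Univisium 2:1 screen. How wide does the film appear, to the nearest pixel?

640 px

First fit — 1.11:1 into 4344×3258 spans the height: 3616.38 × 3258.00.
4:3 in 1154×577: fills the height, so the intermediate becomes 769.33 × 577.00 — a scale of ×0.1771.
So the film's width is 3616.38 × 0.1771 ≈ 640.47.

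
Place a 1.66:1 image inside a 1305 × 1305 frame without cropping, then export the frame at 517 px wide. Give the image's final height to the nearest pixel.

311 px

At 1305×1305 the image is width-limited, so height = 1305 / 1.660 ≈ 786.14 px.
The frame scales by 517/1305 = 0.3962; 786.14 × 0.3962 ≈ 311.45 px.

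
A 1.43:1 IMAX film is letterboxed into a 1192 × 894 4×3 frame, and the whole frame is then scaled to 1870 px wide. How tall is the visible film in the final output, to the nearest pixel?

1308 px

Fitted into 1192×894, the film spans the width; its height is 1192 / 1.430 ≈ 833.57 px.
Resizing to 1870 px wide multiplies everything by 1.5688: 833.57 → 1307.69 px.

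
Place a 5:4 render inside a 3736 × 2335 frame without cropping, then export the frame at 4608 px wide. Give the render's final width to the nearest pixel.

3600 px

In the 3736×2335 frame the render fills the height: width = 2335 × 5/4 ≈ 2918.75 px.
Resizing to 4608 px wide multiplies everything by 1.2334: 2918.75 → 3600.00 px.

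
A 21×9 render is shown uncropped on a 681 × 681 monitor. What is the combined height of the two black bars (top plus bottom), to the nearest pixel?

389 px

21×9 (2.333) > square (1.000), so the render fills the width.
The render is 681 × 9/21 ≈ 291.86 px tall.
Black = 681 − 291.86 = 389.14 px.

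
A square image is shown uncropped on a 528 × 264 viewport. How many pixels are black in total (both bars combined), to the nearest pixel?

69696 pixels

Since 1.000 < 2.000, the image is height-limited.
Content width = 264 × 1/1 ≈ 264.0000 px.
528 − 264.0000 = 264.0000 px of bars.
Bar area = 264.0000 × 264 ≈ 69696 px.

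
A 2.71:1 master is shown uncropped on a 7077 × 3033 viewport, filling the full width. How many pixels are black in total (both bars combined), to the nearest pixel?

2983386 pixels

Content height = 7077 / 2.710 ≈ 2611.4391 px.
3033 − 2611.4391 = 421.5609 px of bars.
Bar area = 421.5609 × 7077 ≈ 2983386 px.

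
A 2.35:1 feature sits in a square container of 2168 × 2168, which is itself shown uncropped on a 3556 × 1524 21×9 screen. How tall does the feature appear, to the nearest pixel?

2.35:1 in 2168×2168: fills the width, so the feature is 2168.00 × 922.55.
Second fit — the square canvas into 3556×1524 spans the height: 1524.00 × 1524.00 (×0.7030 from 2168×2168).
Applying the same ×0.7030: 922.55 → 648.51.

649 px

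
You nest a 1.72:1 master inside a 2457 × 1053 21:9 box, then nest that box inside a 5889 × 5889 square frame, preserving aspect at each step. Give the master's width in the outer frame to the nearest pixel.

4341 px

Inside the 2457×1053 canvas the master is height-limited at 1811.16 × 1053.00.
21:9 in 5889×5889: fills the width, so the intermediate becomes 5889.00 × 2523.86 — a scale of ×2.3968.
So the master's width is 1811.16 × 2.3968 ≈ 4341.03.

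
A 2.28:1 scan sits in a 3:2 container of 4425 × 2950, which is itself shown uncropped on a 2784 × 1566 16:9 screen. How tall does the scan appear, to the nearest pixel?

First fit — 2.28:1 into 4425×2950 spans the width: 4425.00 × 1940.79.
3:2 in 2784×1566: fills the height, so the intermediate becomes 2349.00 × 1566.00 — a scale of ×0.5308.
So the scan's height is 1940.79 × 0.5308 ≈ 1030.26.

1030 px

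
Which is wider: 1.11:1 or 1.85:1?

1.85:1

1.11 and 1.85; 1.85 > 1.11.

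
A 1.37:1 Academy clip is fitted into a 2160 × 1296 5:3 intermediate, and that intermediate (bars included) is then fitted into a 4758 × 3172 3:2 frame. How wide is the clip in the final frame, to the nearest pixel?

Inside the 2160×1296 canvas the clip is height-limited at 1775.52 × 1296.00.
The 5:3 canvas is width-limited in 4758×3172, giving 4758.00 × 2854.80; scale factor 2.2028.
So the clip's width is 1775.52 × 2.2028 ≈ 3911.08.

3911 px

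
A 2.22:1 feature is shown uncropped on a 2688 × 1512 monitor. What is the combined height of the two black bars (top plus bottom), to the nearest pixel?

2.22:1 (2.220) > 16×9 (1.778), so the feature fills the width.
The feature is 2688 / 2.220 ≈ 1210.81 px tall.
Leftover height: 1512 − 1210.81 = 301.19 px.

301 px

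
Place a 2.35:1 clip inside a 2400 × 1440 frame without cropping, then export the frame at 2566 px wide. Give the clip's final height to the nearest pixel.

Fitted into 2400×1440, the clip spans the width; its height is 2400 / 2.350 ≈ 1021.28 px.
Scaling 2400 → 2566 is ×1.0692, so the height becomes 1021.28 × 1.0692 ≈ 1091.91 px.

1092 px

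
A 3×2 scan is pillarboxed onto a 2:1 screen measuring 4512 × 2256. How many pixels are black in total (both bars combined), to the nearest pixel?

2544768 pixels

3×2 (1.500) < 2:1 (2.000), so the scan fills the height.
That makes the image 3384.0000 px wide (2256 × 3/2).
Black = 4512 − 3384.0000 = 1128.0000 px.
Across the 2256-px span: 1128.0000 × 2256 ≈ 2544768 px.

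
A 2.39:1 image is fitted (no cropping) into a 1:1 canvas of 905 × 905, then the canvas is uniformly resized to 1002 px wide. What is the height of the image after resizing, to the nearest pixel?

At 905×905 the image is width-limited, so height = 905 / 2.390 ≈ 378.66 px.
Scaling 905 → 1002 is ×1.1072, so the height becomes 378.66 × 1.1072 ≈ 419.25 px.

419 px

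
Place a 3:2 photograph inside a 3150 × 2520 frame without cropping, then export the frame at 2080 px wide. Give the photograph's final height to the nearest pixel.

In the 3150×2520 frame the photograph fills the width: height = 3150 × 2/3 ≈ 2100.00 px.
Resizing to 2080 px wide multiplies everything by 0.6603: 2100.00 → 1386.67 px.

1387 px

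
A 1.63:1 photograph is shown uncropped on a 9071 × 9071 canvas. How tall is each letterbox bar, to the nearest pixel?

1753 px

Since 1.630 > 1.000, the photograph is width-limited.
The photograph is 9071 / 1.630 ≈ 5565.03 px tall.
Leftover height: 9071 − 5565.03 = 3505.97 px → 1752.98 each side.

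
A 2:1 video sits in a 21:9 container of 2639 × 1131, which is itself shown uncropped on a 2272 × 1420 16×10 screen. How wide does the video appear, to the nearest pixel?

First fit — 2:1 into 2639×1131 spans the height: 2262.00 × 1131.00.
Second fit — the 21:9 canvas into 2272×1420 spans the width: 2272.00 × 973.71 (×0.8609 from 2639×1131).
Applying the same ×0.8609: 2262.00 → 1947.43.

1947 px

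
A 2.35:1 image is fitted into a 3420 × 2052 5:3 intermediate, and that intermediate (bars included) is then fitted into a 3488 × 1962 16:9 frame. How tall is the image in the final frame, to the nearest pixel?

1391 px

Inside the 3420×2052 canvas the image is width-limited at 3420.00 × 1455.32.
The 5:3 canvas is height-limited in 3488×1962, giving 3270.00 × 1962.00; scale factor 0.9561.
Applying the same ×0.9561: 1455.32 → 1391.49.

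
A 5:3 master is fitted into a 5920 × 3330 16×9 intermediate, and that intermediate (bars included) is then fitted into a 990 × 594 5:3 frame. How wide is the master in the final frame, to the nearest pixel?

928 px

5:3 in 5920×3330: fills the height, so the master is 5550.00 × 3330.00.
Second fit — the 16×9 canvas into 990×594 spans the width: 990.00 × 556.88 (×0.1672 from 5920×3330).
The master scales with it: width 5550.00 × 0.1672 ≈ 928.12.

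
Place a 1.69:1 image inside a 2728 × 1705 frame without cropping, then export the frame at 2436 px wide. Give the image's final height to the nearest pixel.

Fitted into 2728×1705, the image spans the width; its height is 2728 / 1.690 ≈ 1614.20 px.
Resizing to 2436 px wide multiplies everything by 0.8930: 1614.20 → 1441.42 px.

1441 px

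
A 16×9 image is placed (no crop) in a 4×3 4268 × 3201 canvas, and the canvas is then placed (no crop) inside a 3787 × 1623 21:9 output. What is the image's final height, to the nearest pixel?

1217 px

Inside the 4268×3201 canvas the image is width-limited at 4268.00 × 2400.75.
The 4×3 canvas is height-limited in 3787×1623, giving 2164.00 × 1623.00; scale factor 0.5070.
The image scales with it: height 2400.75 × 0.5070 ≈ 1217.25.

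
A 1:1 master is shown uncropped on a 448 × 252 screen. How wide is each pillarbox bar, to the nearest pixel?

1:1 (1.000) < 16×9 (1.778), so the master fills the height.
The master is 252 × 1/1 ≈ 252.00 px wide.
448 − 252.00 = 196.00 px of bars (98.00 each).

98 px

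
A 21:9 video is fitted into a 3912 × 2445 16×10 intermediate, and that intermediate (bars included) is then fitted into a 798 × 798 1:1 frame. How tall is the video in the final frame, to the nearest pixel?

Inside the 3912×2445 canvas the video is width-limited at 3912.00 × 1676.57.
16×10 in 798×798: fills the width, so the intermediate becomes 798.00 × 498.75 — a scale of ×0.2040.
The video scales with it: height 1676.57 × 0.2040 ≈ 342.00.

342 px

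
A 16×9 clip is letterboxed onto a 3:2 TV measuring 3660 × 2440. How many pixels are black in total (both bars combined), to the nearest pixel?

16×9 is wider than 3:2, so it spans the full width.
That makes the image 2058.7500 px tall (3660 × 9/16).
Leftover height: 2440 − 2058.7500 = 381.2500 px.
Across the 3660-px span: 381.2500 × 3660 ≈ 1395375 px.

1395375 pixels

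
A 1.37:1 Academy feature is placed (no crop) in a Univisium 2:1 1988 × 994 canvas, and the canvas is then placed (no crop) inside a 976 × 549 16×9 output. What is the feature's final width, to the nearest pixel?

669 px

First fit — 1.37:1 Academy into 1988×994 spans the height: 1361.78 × 994.00.
The Univisium 2:1 canvas is width-limited in 976×549, giving 976.00 × 488.00; scale factor 0.4909.
Applying the same ×0.4909: 1361.78 → 668.56.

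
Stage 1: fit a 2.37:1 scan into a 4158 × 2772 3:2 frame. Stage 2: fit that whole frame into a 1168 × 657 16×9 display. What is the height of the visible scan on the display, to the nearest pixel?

First fit — 2.37:1 into 4158×2772 spans the width: 4158.00 × 1754.43.
3:2 in 1168×657: fills the height, so the intermediate becomes 985.50 × 657.00 — a scale of ×0.2370.
The scan scales with it: height 1754.43 × 0.2370 ≈ 415.82.

416 px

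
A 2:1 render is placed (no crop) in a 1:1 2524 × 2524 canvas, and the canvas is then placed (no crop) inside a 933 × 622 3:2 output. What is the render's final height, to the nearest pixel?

2:1 in 2524×2524: fills the width, so the render is 2524.00 × 1262.00.
The 1:1 canvas is height-limited in 933×622, giving 622.00 × 622.00; scale factor 0.2464.
The render scales with it: height 1262.00 × 0.2464 ≈ 311.00.

311 px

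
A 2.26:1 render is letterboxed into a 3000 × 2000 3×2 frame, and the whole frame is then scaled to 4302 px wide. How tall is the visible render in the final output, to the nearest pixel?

In the 3000×2000 frame the render fills the width: height = 3000 / 2.260 ≈ 1327.43 px.
Resizing to 4302 px wide multiplies everything by 1.4340: 1327.43 → 1903.54 px.

1904 px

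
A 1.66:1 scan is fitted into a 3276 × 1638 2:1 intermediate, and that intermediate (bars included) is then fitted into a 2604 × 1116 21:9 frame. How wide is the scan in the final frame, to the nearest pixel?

1853 px

1.66:1 in 3276×1638: fills the height, so the scan is 2719.08 × 1638.00.
Second fit — the 2:1 canvas into 2604×1116 spans the height: 2232.00 × 1116.00 (×0.6813 from 3276×1638).
So the scan's width is 2719.08 × 0.6813 ≈ 1852.56.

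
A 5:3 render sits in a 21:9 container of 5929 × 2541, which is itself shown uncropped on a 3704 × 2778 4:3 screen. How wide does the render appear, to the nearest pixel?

2646 px

Inside the 5929×2541 canvas the render is height-limited at 4235.00 × 2541.00.
21:9 in 3704×2778: fills the width, so the intermediate becomes 3704.00 × 1587.43 — a scale of ×0.6247.
Applying the same ×0.6247: 4235.00 → 2645.71.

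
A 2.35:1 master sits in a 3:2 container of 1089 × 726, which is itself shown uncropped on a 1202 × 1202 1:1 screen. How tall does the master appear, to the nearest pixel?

511 px

Inside the 1089×726 canvas the master is width-limited at 1089.00 × 463.40.
Second fit — the 3:2 canvas into 1202×1202 spans the width: 1202.00 × 801.33 (×1.1038 from 1089×726).
So the master's height is 463.40 × 1.1038 ≈ 511.49.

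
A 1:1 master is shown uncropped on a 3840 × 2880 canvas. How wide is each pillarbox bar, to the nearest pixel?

Since 1.000 < 1.333, the master is height-limited.
Content width = 2880 × 1/1 ≈ 2880.00 px.
3840 − 2880.00 = 960.00 px of bars (480.00 each).

480 px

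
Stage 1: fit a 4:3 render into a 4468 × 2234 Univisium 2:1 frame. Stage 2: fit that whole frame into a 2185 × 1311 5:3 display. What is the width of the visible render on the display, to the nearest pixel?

1457 px

4:3 in 4468×2234: fills the height, so the render is 2978.67 × 2234.00.
The Univisium 2:1 canvas is width-limited in 2185×1311, giving 2185.00 × 1092.50; scale factor 0.4890.
The render scales with it: width 2978.67 × 0.4890 ≈ 1456.67.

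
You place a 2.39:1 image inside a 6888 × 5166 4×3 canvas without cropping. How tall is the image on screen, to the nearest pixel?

2882 px

Since 2.390 > 1.333, the image is width-limited.
Content height = 6888 / 2.390 ≈ 2882.01 px.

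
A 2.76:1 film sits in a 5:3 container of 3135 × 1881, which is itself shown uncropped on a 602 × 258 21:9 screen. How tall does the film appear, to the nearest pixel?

156 px

Inside the 3135×1881 canvas the film is width-limited at 3135.00 × 1135.87.
5:3 in 602×258: fills the height, so the intermediate becomes 430.00 × 258.00 — a scale of ×0.1372.
Applying the same ×0.1372: 1135.87 → 155.80.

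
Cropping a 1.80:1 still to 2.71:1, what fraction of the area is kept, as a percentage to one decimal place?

The width stays; only height is cut (since 2.71:1 is wider than 1.80:1).
Fraction kept = (1.800)/(2.710) ≈ 66.42%.

66.4%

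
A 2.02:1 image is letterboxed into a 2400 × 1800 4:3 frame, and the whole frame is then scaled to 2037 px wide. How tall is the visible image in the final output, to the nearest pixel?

1008 px

Fitted into 2400×1800, the image spans the width; its height is 2400 / 2.020 ≈ 1188.12 px.
The frame scales by 2037/2400 = 0.8488; 1188.12 × 0.8488 ≈ 1008.42 px.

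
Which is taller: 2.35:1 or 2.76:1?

2.35:1

2.35 and 2.76; 2.76 > 2.35. The smaller width-to-height ratio is the taller frame.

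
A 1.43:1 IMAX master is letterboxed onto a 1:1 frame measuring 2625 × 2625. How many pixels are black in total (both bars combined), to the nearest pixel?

1.43:1 IMAX (1.430) > 1:1 (1.000), so the master fills the width.
That makes the image 1835.6643 px tall (2625 / 1.430).
2625 − 1835.6643 = 789.3357 px of bars.
That's 789.3357 × 2625 ≈ 2072006 black pixels.

2072006 pixels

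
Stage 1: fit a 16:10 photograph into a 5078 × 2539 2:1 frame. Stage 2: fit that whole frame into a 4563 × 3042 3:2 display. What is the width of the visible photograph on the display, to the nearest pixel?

3650 px

First fit — 16:10 into 5078×2539 spans the height: 4062.40 × 2539.00.
Second fit — the 2:1 canvas into 4563×3042 spans the width: 4563.00 × 2281.50 (×0.8986 from 5078×2539).
The photograph scales with it: width 4062.40 × 0.8986 ≈ 3650.40.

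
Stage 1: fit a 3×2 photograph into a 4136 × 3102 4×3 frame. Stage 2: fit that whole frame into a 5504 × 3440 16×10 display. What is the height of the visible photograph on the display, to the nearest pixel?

First fit — 3×2 into 4136×3102 spans the width: 4136.00 × 2757.33.
Second fit — the 4×3 canvas into 5504×3440 spans the height: 4586.67 × 3440.00 (×1.1090 from 4136×3102).
Applying the same ×1.1090: 2757.33 → 3057.78.

3058 px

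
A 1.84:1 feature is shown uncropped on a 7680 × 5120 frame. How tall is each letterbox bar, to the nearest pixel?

Since 1.840 > 1.500, the feature is width-limited.
That makes the image 4173.91 px tall (7680 / 1.840).
Black = 5120 − 4173.91 = 946.09 px, or 473.04 per bar.

473 px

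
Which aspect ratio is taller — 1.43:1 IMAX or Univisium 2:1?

1.43:1 IMAX

1.43 and Univisium 2:1 = 2; 2 > 1.43. The smaller width-to-height ratio is the taller frame.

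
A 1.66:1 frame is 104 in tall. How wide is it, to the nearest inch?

173 in

Width = 104 × 1.660 = 172.64.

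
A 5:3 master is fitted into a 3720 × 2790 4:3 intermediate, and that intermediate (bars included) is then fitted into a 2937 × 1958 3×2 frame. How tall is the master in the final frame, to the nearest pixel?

Inside the 3720×2790 canvas the master is width-limited at 3720.00 × 2232.00.
The 4:3 canvas is height-limited in 2937×1958, giving 2610.67 × 1958.00; scale factor 0.7018.
The master scales with it: height 2232.00 × 0.7018 ≈ 1566.40.

1566 px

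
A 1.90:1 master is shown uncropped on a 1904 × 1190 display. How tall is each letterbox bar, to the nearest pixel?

94 px

1.90:1 is wider than 16:10, so it spans the full width.
The master is 1904 / 1.900 ≈ 1002.11 px tall.
Black = 1190 − 1002.11 = 187.89 px, or 93.95 per bar.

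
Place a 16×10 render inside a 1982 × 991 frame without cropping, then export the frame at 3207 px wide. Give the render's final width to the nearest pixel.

Fitted into 1982×991, the render spans the height; its width is 991 × 16/10 ≈ 1585.60 px.
Scaling 1982 → 3207 is ×1.6181, so the width becomes 1585.60 × 1.6181 ≈ 2565.60 px.

2566 px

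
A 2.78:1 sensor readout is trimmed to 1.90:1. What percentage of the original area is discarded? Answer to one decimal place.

31.7%

The height stays; only width is cut (since 1.90:1 is narrower than 2.78:1).
Area ratio = (1.900)/(2.780) = 68.35%; the remaining 31.65% is cropped out.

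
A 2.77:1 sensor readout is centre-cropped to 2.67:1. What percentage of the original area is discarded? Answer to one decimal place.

3.6%

Going from 2.77:1 to 2.67:1 means cutting width while keeping height.
Fraction kept = (2.670)/(2.770) ≈ 96.39%, so 3.61% is lost.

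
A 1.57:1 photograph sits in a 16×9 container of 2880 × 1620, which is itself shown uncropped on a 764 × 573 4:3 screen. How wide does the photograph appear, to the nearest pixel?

675 px

First fit — 1.57:1 into 2880×1620 spans the height: 2543.40 × 1620.00.
16×9 in 764×573: fills the width, so the intermediate becomes 764.00 × 429.75 — a scale of ×0.2653.
So the photograph's width is 2543.40 × 0.2653 ≈ 674.71.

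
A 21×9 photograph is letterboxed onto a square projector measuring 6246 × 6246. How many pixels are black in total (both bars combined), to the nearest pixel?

21×9 is wider than square, so it spans the full width.
That makes the image 2676.8571 px tall (6246 × 9/21).
Black = 6246 − 2676.8571 = 3569.1429 px.
Bar area = 3569.1429 × 6246 ≈ 22292866 px.

22292866 pixels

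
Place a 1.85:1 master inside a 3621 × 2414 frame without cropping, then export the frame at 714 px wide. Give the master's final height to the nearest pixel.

386 px

In the 3621×2414 frame the master fills the width: height = 3621 / 1.850 ≈ 1957.30 px.
The frame scales by 714/3621 = 0.1972; 1957.30 × 0.1972 ≈ 385.95 px.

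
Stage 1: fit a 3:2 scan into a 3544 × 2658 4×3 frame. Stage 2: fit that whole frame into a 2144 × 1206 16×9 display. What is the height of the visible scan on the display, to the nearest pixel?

1072 px

Inside the 3544×2658 canvas the scan is width-limited at 3544.00 × 2362.67.
4×3 in 2144×1206: fills the height, so the intermediate becomes 1608.00 × 1206.00 — a scale of ×0.4537.
The scan scales with it: height 2362.67 × 0.4537 ≈ 1072.00.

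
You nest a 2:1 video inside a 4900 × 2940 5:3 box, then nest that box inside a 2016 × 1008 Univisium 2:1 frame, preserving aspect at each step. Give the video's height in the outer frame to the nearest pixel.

2:1 in 4900×2940: fills the width, so the video is 4900.00 × 2450.00.
The 5:3 canvas is height-limited in 2016×1008, giving 1680.00 × 1008.00; scale factor 0.3429.
The video scales with it: height 2450.00 × 0.3429 ≈ 840.00.

840 px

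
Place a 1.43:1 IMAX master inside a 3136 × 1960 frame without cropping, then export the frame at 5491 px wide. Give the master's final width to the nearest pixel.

In the 3136×1960 frame the master fills the height: width = 1960 × 1.430 ≈ 2802.80 px.
The frame scales by 5491/3136 = 1.7510; 2802.80 × 1.7510 ≈ 4907.58 px.

4908 px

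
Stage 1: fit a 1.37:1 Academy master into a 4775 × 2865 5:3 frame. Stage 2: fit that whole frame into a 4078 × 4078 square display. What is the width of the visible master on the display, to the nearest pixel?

1.37:1 Academy in 4775×2865: fills the height, so the master is 3925.05 × 2865.00.
The 5:3 canvas is width-limited in 4078×4078, giving 4078.00 × 2446.80; scale factor 0.8540.
Applying the same ×0.8540: 3925.05 → 3352.12.

3352 px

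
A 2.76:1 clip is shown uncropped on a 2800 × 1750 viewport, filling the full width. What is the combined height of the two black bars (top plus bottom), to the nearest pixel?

Content height = 2800 / 2.760 ≈ 1014.49 px.
Black = 1750 − 1014.49 = 735.51 px.

736 px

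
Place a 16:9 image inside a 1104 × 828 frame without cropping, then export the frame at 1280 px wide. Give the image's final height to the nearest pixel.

Fitted into 1104×828, the image spans the width; its height is 1104 × 9/16 ≈ 621.00 px.
Scaling 1104 → 1280 is ×1.1594, so the height becomes 621.00 × 1.1594 ≈ 720.00 px.

720 px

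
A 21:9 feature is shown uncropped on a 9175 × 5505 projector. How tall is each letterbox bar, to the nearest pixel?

786 px

21:9 is wider than 5:3, so it spans the full width.
That makes the image 3932.14 px tall (9175 × 9/21).
Leftover height: 5505 − 3932.14 = 1572.86 px → 786.43 each side.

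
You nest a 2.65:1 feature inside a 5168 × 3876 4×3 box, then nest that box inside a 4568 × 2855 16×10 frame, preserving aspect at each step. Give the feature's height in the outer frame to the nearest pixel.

Inside the 5168×3876 canvas the feature is width-limited at 5168.00 × 1950.19.
Second fit — the 4×3 canvas into 4568×2855 spans the height: 3806.67 × 2855.00 (×0.7366 from 5168×3876).
The feature scales with it: height 1950.19 × 0.7366 ≈ 1436.48.

1436 px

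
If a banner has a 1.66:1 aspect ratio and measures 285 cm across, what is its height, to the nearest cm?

At 1.66:1, 285 / 1.660 ≈ 171.69.

172 cm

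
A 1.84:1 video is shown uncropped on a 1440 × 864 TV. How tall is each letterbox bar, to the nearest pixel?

41 px

1.84:1 is wider than 5:3, so it spans the full width.
Content height = 1440 / 1.840 ≈ 782.61 px.
864 − 782.61 = 81.39 px of bars (40.70 each).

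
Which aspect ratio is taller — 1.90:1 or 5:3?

5:3

1.9 and 5:3 = 1.667; 1.9 > 1.667. The smaller width-to-height ratio is the taller frame.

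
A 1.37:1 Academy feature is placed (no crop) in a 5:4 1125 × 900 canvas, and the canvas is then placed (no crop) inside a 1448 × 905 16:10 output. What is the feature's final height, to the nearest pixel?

First fit — 1.37:1 Academy into 1125×900 spans the width: 1125.00 × 821.17.
The 5:4 canvas is height-limited in 1448×905, giving 1131.25 × 905.00; scale factor 1.0056.
The feature scales with it: height 821.17 × 1.0056 ≈ 825.73.

826 px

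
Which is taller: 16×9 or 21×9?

16×9 = 1.778 and 21×9 = 2.333; 2.333 > 1.778. The smaller width-to-height ratio is the taller frame.

16×9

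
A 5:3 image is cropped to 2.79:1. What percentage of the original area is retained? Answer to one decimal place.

The width stays; only height is cut (since 2.79:1 is wider than 5:3).
Fraction kept = (1.667)/(2.790) ≈ 59.74%.

59.7%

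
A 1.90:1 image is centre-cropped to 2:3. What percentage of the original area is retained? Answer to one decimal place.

Going from 1.90:1 to 2:3 means cutting width while keeping height.
(0.667)/(1.900) ≈ 0.351 of the area survives.

35.1%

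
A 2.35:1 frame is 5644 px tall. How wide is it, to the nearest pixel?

5644 × 2.350 = 13263.40.

13263 px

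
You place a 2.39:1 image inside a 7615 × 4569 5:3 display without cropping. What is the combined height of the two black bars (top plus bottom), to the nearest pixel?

1383 px

2.39:1 is wider than 5:3, so it spans the full width.
That makes the image 3186.19 px tall (7615 / 2.390).
4569 − 3186.19 = 1382.81 px of bars.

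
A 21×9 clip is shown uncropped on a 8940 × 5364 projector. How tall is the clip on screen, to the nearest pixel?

21×9 is wider than 5:3, so it spans the full width.
The clip is 8940 × 9/21 ≈ 3831.43 px tall.

3831 px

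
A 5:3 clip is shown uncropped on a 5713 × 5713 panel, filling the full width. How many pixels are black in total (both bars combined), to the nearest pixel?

The clip is 5713 × 3/5 ≈ 3427.8000 px tall.
5713 − 3427.8000 = 2285.2000 px of bars.
Bar area = 2285.2000 × 5713 ≈ 13055348 px.

13055348 pixels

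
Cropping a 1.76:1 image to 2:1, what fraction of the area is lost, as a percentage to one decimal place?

12.0%

Going from 1.76:1 to 2:1 means cutting height while keeping width.
(1.760)/(2.000) ≈ 0.880 of the area survives, leaving 12.00% discarded.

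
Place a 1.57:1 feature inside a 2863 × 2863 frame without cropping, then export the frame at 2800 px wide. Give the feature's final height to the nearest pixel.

1783 px

Fitted into 2863×2863, the feature spans the width; its height is 2863 / 1.570 ≈ 1823.57 px.
Resizing to 2800 px wide multiplies everything by 0.9780: 1823.57 → 1783.44 px.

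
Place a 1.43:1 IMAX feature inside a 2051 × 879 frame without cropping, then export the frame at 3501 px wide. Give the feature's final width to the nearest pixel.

2146 px

In the 2051×879 frame the feature fills the height: width = 879 × 1.430 ≈ 1256.97 px.
Resizing to 3501 px wide multiplies everything by 1.7070: 1256.97 → 2145.61 px.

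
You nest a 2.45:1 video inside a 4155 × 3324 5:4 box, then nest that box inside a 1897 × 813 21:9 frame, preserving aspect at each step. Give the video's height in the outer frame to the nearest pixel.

First fit — 2.45:1 into 4155×3324 spans the width: 4155.00 × 1695.92.
The 5:4 canvas is height-limited in 1897×813, giving 1016.25 × 813.00; scale factor 0.2446.
Applying the same ×0.2446: 1695.92 → 414.80.

415 px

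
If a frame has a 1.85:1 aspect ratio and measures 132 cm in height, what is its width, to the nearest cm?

244 cm

132 × 1.850 = 244.20.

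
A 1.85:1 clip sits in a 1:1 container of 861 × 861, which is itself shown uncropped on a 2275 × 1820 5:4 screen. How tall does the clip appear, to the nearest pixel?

984 px

Inside the 861×861 canvas the clip is width-limited at 861.00 × 465.41.
1:1 in 2275×1820: fills the height, so the intermediate becomes 1820.00 × 1820.00 — a scale of ×2.1138.
The clip scales with it: height 465.41 × 2.1138 ≈ 983.78.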